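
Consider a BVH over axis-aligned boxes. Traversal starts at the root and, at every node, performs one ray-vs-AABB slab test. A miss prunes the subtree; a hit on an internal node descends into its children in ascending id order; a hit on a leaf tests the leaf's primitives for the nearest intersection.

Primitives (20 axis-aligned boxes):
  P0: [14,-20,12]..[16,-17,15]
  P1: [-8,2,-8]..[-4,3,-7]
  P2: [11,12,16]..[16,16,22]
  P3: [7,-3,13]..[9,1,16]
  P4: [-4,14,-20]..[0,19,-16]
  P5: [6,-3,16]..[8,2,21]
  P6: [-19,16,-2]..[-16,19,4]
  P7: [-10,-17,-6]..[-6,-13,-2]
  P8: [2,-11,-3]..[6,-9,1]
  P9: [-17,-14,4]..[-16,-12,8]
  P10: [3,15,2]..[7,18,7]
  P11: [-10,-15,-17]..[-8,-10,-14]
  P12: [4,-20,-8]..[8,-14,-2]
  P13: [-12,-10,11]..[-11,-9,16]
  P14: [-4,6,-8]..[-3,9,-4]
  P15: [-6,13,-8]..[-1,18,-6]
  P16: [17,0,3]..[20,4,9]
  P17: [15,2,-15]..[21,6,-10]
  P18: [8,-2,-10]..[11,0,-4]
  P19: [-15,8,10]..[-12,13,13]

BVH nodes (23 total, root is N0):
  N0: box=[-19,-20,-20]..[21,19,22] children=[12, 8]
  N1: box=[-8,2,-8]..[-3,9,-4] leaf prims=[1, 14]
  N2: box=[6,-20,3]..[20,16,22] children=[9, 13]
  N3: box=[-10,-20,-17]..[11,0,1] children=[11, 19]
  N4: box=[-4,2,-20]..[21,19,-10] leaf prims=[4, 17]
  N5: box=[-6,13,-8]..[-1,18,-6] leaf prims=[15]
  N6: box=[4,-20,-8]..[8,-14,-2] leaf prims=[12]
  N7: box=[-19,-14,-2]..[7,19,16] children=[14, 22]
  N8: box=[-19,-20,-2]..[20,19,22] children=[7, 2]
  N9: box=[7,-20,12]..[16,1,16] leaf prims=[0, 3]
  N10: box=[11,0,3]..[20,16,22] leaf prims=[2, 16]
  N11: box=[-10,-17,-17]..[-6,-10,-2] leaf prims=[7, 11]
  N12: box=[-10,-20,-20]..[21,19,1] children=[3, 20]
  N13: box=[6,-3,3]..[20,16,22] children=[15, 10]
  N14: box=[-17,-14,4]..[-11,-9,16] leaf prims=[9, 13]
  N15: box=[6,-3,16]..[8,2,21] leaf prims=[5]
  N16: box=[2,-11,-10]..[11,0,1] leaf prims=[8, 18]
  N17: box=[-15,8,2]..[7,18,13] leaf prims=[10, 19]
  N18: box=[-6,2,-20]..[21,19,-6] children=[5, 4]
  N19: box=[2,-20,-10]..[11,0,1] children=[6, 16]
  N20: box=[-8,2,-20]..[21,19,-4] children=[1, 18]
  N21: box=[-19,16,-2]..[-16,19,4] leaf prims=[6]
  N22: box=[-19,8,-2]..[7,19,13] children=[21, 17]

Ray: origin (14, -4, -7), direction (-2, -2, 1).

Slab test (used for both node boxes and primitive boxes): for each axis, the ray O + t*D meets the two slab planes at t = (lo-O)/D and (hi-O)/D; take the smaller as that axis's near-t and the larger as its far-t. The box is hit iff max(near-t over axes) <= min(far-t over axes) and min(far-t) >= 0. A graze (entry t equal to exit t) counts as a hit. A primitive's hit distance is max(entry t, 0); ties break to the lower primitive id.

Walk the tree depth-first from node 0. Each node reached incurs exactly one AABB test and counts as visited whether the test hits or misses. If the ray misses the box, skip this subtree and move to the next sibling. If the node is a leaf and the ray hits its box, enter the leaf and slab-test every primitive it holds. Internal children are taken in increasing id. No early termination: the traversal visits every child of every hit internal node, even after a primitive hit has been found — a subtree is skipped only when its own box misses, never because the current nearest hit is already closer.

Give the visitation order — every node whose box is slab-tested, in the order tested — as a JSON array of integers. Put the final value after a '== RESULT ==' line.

Trace the traversal:
N0 x:[-7/2,33/2] y:[-23/2,8] z:[-13,29] -> hit [-7/2,8], descend [8, 12]
  N8 x:[-3,33/2] y:[-23/2,8] z:[5,29] -> hit [5,8], descend [2, 7]
    N2 x:[-3,4] y:[-10,8] z:[10,29] -> miss, prune
    N7 x:[7/2,33/2] y:[-23/2,5] z:[5,23] -> hit [5,5], descend [14, 22]
      N14 x:[25/2,31/2] y:[5/2,5] z:[11,23] -> miss, prune
      N22 x:[7/2,33/2] y:[-23/2,-6] z:[5,20] -> miss, prune
  N12 x:[-7/2,12] y:[-23/2,8] z:[-13,8] -> hit [-7/2,8], descend [3, 20]
    N3 x:[3/2,12] y:[-2,8] z:[-10,8] -> hit [3/2,8], descend [11, 19]
      N11 x:[10,12] y:[3,13/2] z:[-10,5] -> miss, prune
      N19 x:[3/2,6] y:[-2,8] z:[-3,8] -> hit [3/2,6], descend [6, 16]
        N6 x:[3,5] y:[5,8] z:[-1,5] -> hit [5,5] leaf, test {P12@t=5}
        N16 x:[3/2,6] y:[-2,7/2] z:[-3,8] -> hit [3/2,7/2] leaf, test {P8(miss), P18(miss)}
    N20 x:[-7/2,11] y:[-23/2,-3] z:[-13,3] -> miss, prune

order=[0, 8, 2, 7, 14, 22, 12, 3, 11, 19, 6, 16, 20]  |boxes|=13  |leaves|=2  hit=P12

== RESULT ==
[0, 8, 2, 7, 14, 22, 12, 3, 11, 19, 6, 16, 20]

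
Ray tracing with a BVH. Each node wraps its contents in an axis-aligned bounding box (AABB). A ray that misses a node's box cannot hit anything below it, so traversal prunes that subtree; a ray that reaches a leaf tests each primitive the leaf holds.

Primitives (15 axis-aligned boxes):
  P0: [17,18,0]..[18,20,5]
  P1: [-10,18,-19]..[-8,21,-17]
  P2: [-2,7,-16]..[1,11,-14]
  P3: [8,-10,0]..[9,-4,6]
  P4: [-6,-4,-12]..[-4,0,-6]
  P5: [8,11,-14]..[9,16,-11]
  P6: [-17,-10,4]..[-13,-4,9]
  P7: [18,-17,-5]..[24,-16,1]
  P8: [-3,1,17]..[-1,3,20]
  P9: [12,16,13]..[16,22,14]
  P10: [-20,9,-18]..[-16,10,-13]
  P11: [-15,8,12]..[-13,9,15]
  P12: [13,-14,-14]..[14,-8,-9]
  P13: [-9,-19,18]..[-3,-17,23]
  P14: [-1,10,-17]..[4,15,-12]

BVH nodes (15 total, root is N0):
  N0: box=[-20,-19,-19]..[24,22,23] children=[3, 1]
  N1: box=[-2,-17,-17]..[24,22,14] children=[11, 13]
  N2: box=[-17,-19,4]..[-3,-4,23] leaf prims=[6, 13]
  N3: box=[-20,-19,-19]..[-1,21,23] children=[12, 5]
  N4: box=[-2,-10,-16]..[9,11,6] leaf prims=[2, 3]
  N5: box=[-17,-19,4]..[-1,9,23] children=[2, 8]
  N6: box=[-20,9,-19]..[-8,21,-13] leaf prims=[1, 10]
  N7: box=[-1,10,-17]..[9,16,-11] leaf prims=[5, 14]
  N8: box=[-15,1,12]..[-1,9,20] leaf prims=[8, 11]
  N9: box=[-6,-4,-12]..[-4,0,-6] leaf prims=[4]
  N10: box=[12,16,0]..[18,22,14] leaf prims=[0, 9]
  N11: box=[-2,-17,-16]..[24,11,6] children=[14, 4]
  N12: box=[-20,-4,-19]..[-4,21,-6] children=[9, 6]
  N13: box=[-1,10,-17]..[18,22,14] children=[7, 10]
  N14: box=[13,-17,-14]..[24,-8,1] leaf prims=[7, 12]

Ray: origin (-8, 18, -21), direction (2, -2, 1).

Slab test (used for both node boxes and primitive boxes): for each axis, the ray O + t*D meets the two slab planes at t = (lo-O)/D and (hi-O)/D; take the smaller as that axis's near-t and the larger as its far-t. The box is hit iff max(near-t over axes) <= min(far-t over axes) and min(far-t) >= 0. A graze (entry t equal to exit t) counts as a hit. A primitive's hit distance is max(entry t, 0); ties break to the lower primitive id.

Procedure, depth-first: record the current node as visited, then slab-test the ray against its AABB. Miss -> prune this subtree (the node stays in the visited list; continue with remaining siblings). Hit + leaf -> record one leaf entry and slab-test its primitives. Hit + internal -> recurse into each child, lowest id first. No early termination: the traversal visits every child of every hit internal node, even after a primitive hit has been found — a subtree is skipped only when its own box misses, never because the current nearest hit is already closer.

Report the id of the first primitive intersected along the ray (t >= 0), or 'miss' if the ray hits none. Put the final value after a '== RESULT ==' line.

Traverse from the root:
N0 x:[-6,16] y:[-2,37/2] z:[2,44] -> hit [2,16], descend [1, 3]
  N1 x:[3,16] y:[-2,35/2] z:[4,35] -> hit [4,16], descend [11, 13]
    N11 x:[3,16] y:[7/2,35/2] z:[5,27] -> hit [5,16], descend [4, 14]
      N4 x:[3,17/2] y:[7/2,14] z:[5,27] -> hit [5,17/2] leaf, test {P2(miss), P3(miss)}
      N14 x:[21/2,16] y:[13,35/2] z:[7,22] -> hit [13,16] leaf, test {P7(miss), P12(miss)}
    N13 x:[7/2,13] y:[-2,4] z:[4,35] -> hit [4,4], descend [7, 10]
      N7 x:[7/2,17/2] y:[1,4] z:[4,10] -> hit [4,4] leaf, test {P5(miss), P14@t=4}
      N10 x:[10,13] y:[-2,1] z:[21,35] -> miss, prune
  N3 x:[-6,7/2] y:[-3/2,37/2] z:[2,44] -> hit [2,7/2], descend [5, 12]
    N5 x:[-9/2,7/2] y:[9/2,37/2] z:[25,44] -> miss, prune
    N12 x:[-6,2] y:[-3/2,11] z:[2,15] -> hit [2,2], descend [6, 9]
      N6 x:[-6,0] y:[-3/2,9/2] z:[2,8] -> miss, prune
      N9 x:[1,2] y:[9,11] z:[9,15] -> miss, prune

13 AABB tests over nodes [0, 1, 11, 4, 14, 13, 7, 10, 3, 5, 12, 6, 9]; 3 leaves entered; closest P14.

== RESULT ==
14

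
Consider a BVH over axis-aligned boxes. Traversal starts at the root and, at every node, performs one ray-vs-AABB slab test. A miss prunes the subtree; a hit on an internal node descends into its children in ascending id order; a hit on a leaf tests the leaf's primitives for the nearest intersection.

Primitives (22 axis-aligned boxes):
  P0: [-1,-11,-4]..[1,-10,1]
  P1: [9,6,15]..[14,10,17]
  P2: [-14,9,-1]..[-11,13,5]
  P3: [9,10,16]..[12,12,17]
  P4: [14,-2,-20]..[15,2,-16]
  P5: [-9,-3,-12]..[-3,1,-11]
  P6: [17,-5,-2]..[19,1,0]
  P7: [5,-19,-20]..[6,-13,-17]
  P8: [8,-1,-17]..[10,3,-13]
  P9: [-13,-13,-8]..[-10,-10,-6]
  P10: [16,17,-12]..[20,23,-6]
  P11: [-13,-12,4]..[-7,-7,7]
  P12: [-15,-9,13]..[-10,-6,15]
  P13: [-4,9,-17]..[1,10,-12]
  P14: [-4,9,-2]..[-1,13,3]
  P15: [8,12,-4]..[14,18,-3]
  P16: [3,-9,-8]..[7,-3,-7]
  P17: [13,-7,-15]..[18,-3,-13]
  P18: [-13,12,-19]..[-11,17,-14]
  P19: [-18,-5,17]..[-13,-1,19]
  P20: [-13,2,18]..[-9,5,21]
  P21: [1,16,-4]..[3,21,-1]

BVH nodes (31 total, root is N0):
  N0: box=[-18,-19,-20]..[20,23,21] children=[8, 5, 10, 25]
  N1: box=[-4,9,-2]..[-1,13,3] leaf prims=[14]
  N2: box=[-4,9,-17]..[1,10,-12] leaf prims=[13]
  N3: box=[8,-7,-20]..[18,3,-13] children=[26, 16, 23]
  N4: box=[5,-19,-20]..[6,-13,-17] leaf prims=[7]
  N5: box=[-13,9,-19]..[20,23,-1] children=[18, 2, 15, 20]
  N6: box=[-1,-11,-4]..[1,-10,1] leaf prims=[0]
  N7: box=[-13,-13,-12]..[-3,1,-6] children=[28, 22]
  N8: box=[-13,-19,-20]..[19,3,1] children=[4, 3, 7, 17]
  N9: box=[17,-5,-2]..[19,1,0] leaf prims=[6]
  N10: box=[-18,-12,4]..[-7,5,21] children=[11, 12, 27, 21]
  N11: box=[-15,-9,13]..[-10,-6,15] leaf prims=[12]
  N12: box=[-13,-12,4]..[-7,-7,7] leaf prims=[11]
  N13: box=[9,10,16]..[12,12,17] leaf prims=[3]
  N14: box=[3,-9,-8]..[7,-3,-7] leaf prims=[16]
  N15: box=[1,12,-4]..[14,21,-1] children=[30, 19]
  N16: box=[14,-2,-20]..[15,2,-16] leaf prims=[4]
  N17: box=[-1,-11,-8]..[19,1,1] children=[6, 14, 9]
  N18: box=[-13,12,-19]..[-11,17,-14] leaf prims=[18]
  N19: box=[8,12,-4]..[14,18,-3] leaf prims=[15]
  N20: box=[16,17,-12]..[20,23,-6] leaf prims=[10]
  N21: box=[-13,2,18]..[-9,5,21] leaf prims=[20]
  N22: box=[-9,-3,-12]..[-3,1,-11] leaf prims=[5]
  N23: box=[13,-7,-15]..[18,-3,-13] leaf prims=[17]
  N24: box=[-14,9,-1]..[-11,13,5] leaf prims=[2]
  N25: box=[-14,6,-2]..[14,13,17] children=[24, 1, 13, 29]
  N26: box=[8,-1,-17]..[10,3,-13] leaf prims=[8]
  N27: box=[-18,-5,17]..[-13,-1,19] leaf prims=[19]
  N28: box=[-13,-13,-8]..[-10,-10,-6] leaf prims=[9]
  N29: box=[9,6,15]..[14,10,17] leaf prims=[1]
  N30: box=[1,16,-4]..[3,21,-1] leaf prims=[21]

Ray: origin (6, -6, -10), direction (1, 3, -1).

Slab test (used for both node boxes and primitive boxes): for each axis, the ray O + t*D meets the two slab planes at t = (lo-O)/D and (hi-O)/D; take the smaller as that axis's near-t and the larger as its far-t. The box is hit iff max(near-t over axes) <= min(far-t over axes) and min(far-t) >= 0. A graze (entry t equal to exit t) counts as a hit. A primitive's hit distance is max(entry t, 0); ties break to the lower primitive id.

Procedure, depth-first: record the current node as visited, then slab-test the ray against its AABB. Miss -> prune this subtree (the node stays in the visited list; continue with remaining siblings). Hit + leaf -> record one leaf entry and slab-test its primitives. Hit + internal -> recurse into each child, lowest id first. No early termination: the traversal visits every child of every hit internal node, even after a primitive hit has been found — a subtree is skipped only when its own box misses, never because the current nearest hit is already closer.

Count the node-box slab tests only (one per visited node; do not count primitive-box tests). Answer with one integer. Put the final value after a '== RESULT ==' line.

Trace the traversal:
N0 x:[-24,14] y:[-13/3,29/3] z:[-31,10] -> hit [-13/3,29/3], descend [5, 8, 10, 25]
  N5 x:[-19,14] y:[5,29/3] z:[-9,9] -> hit [5,9], descend [2, 15, 18, 20]
    N2 x:[-10,-5] y:[5,16/3] z:[2,7] -> miss, prune
    N15 x:[-5,8] y:[6,9] z:[-9,-6] -> miss, prune
    N18 x:[-19,-17] y:[6,23/3] z:[4,9] -> miss, prune
    N20 x:[10,14] y:[23/3,29/3] z:[-4,2] -> miss, prune
  N8 x:[-19,13] y:[-13/3,3] z:[-11,10] -> hit [-13/3,3], descend [3, 4, 7, 17]
    N3 x:[2,12] y:[-1/3,3] z:[3,10] -> hit [3,3], descend [16, 23, 26]
      N16 x:[8,9] y:[4/3,8/3] z:[6,10] -> miss, prune
      N23 x:[7,12] y:[-1/3,1] z:[3,5] -> miss, prune
      N26 x:[2,4] y:[5/3,3] z:[3,7] -> hit [3,3] leaf, test {P8@t=3}
    N4 x:[-1,0] y:[-13/3,-7/3] z:[7,10] -> miss, prune
    N7 x:[-19,-9] y:[-7/3,7/3] z:[-4,2] -> miss, prune
    N17 x:[-7,13] y:[-5/3,7/3] z:[-11,-2] -> miss, prune
  N10 x:[-24,-13] y:[-2,11/3] z:[-31,-14] -> miss, prune
  N25 x:[-20,8] y:[4,19/3] z:[-27,-8] -> miss, prune

16 AABB tests over nodes [0, 5, 2, 15, 18, 20, 8, 3, 16, 23, 26, 4, 7, 17, 10, 25]; 1 leaf entered; closest P8.

== RESULT ==
16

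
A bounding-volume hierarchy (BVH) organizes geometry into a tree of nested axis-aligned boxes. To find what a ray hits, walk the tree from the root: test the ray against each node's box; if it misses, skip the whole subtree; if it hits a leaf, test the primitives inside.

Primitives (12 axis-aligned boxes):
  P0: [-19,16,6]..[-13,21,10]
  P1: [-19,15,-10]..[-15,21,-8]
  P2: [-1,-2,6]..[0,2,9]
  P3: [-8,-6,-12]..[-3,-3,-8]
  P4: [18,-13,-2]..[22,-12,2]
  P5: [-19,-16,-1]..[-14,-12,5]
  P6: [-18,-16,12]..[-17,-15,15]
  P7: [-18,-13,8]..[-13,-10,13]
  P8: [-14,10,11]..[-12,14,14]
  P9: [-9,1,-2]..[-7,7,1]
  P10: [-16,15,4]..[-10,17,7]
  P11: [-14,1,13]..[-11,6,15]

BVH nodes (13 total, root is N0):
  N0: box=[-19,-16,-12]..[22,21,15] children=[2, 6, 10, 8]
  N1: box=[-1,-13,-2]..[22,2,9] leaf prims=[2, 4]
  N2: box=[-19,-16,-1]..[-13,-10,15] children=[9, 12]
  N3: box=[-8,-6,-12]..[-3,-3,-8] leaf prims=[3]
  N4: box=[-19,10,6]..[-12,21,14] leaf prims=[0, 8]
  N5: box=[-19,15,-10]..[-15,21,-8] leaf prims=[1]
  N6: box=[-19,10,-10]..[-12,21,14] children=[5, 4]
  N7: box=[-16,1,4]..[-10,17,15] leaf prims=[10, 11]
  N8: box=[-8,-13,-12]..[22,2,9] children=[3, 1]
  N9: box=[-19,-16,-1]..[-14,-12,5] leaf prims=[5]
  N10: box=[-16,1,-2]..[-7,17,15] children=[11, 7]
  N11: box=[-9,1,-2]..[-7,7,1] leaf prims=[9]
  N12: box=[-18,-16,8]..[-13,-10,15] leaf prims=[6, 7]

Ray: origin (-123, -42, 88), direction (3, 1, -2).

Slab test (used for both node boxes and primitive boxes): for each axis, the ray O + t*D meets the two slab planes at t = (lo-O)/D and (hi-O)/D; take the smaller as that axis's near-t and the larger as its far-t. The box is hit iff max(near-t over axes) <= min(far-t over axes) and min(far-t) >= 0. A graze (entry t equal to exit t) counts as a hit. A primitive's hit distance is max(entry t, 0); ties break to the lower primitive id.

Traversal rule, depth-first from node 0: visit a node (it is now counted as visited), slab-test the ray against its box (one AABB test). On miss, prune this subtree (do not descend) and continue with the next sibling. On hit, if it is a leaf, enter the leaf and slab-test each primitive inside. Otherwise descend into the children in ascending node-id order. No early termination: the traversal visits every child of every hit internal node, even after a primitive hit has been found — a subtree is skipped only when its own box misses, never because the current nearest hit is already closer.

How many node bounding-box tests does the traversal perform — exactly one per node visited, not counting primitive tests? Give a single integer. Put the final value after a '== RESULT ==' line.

Trace the traversal:
N0 x:[104/3,145/3] y:[26,63] z:[73/2,50] -> hit [73/2,145/3], descend [2, 6, 8, 10]
  N2 x:[104/3,110/3] y:[26,32] z:[73/2,89/2] -> miss, prune
  N6 x:[104/3,37] y:[52,63] z:[37,49] -> miss, prune
  N8 x:[115/3,145/3] y:[29,44] z:[79/2,50] -> hit [79/2,44], descend [1, 3]
    N1 x:[122/3,145/3] y:[29,44] z:[79/2,45] -> hit [122/3,44] leaf, test {P2@t=122/3, P4(miss)}
    N3 x:[115/3,40] y:[36,39] z:[48,50] -> miss, prune
  N10 x:[107/3,116/3] y:[43,59] z:[73/2,45] -> miss, prune

Summary -> nodes [0, 2, 6, 8, 1, 3, 10]; box-tests=7; leaf-entries=1; first=P2

== RESULT ==
7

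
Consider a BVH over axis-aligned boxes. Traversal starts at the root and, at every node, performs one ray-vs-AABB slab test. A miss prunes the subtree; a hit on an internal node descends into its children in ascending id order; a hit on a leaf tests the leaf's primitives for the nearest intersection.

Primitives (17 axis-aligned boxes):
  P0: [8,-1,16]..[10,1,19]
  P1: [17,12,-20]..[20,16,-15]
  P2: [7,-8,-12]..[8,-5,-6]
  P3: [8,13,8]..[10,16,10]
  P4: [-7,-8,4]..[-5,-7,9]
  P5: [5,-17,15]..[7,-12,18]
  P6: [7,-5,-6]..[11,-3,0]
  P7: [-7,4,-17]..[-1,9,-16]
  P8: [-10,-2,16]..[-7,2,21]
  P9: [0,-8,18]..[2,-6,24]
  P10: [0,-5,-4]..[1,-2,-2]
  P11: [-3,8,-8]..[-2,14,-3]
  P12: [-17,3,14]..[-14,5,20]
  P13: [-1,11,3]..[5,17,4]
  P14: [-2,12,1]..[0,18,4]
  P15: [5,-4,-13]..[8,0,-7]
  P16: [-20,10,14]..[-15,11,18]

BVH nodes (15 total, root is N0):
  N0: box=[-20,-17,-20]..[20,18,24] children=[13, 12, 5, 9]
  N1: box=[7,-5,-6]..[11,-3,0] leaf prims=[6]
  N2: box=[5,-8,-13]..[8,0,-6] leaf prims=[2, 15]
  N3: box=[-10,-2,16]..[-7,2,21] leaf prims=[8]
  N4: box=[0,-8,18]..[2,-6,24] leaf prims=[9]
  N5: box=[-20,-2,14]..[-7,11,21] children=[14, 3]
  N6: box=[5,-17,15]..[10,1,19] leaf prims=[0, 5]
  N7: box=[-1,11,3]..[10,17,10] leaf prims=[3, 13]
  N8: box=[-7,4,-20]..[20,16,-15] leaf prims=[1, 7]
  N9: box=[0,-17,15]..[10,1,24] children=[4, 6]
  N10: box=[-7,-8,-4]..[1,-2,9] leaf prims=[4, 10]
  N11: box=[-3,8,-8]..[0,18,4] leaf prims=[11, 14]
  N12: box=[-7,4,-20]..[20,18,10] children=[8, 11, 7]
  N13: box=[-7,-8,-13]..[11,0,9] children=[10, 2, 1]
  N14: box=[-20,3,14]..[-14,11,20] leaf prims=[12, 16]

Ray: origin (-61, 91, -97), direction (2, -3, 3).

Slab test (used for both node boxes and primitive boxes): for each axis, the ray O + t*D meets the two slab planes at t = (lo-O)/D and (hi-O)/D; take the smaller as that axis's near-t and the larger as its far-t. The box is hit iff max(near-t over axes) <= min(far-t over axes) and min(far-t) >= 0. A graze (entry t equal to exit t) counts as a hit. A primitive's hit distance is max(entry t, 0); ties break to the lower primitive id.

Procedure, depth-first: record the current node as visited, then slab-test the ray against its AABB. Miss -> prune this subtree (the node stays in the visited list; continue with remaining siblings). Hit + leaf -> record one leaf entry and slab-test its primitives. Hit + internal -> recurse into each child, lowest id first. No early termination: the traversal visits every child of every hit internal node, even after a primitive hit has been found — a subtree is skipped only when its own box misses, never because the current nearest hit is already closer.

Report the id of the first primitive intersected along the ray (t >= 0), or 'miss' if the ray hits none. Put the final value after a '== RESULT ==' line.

Traverse from the root:
N0 x:[41/2,81/2] y:[73/3,36] z:[77/3,121/3] -> hit [77/3,36], descend [5, 9, 12, 13]
  N5 x:[41/2,27] y:[80/3,31] z:[37,118/3] -> miss, prune
  N9 x:[61/2,71/2] y:[30,36] z:[112/3,121/3] -> miss, prune
  N12 x:[27,81/2] y:[73/3,29] z:[77/3,107/3] -> hit [27,29], descend [7, 8, 11]
    N7 x:[30,71/2] y:[74/3,80/3] z:[100/3,107/3] -> miss, prune
    N8 x:[27,81/2] y:[25,29] z:[77/3,82/3] -> hit [27,82/3] leaf, test {P1(miss), P7(miss)}
    N11 x:[29,61/2] y:[73/3,83/3] z:[89/3,101/3] -> miss, prune
  N13 x:[27,36] y:[91/3,33] z:[28,106/3] -> hit [91/3,33], descend [1, 2, 10]
    N1 x:[34,36] y:[94/3,32] z:[91/3,97/3] -> miss, prune
    N2 x:[33,69/2] y:[91/3,33] z:[28,91/3] -> miss, prune
    N10 x:[27,31] y:[31,33] z:[31,106/3] -> hit [31,31] leaf, test {P4(miss), P10@t=31}

11 AABB tests over nodes [0, 5, 9, 12, 7, 8, 11, 13, 1, 2, 10]; 2 leaves entered; closest P10.

== RESULT ==
10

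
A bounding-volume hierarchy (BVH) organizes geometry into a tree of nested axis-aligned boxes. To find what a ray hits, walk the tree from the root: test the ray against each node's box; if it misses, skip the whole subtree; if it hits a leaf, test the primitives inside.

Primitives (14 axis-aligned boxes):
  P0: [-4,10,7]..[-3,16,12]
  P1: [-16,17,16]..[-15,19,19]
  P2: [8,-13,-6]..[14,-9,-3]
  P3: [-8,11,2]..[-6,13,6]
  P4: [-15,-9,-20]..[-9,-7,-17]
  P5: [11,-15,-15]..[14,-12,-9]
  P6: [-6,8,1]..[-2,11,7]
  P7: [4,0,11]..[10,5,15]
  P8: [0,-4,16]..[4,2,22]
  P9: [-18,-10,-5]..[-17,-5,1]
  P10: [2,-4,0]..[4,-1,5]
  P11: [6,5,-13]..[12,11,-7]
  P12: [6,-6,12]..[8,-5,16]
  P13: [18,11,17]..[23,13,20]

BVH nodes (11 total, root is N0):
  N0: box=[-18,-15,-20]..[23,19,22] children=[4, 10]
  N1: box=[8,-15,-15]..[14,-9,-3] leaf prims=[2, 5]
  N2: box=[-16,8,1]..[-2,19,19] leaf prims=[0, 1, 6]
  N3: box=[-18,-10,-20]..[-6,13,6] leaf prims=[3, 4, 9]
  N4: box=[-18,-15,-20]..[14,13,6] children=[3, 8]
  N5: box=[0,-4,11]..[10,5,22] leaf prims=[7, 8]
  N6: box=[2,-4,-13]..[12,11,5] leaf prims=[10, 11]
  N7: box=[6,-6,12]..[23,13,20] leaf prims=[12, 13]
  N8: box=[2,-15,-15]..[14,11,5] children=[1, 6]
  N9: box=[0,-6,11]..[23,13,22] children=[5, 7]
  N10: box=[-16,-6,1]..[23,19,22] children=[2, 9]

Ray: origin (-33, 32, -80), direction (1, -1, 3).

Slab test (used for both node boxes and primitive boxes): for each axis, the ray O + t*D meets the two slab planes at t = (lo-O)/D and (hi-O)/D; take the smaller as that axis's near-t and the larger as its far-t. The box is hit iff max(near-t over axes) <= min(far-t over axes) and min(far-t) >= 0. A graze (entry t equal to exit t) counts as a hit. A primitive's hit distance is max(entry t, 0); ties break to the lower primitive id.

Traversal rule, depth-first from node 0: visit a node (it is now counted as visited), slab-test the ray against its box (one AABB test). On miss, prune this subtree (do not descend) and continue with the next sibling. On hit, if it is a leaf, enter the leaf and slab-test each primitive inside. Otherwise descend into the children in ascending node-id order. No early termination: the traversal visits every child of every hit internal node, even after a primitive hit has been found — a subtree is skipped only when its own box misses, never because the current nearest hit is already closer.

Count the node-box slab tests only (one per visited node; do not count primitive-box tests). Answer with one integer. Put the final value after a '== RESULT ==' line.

Walk:
N0 x:[15,56] y:[13,47] z:[20,34] -> hit [20,34], descend [4, 10]
  N4 x:[15,47] y:[19,47] z:[20,86/3] -> hit [20,86/3], descend [3, 8]
    N3 x:[15,27] y:[19,42] z:[20,86/3] -> hit [20,27] leaf, test {P3(miss), P4(miss), P9(miss)}
    N8 x:[35,47] y:[21,47] z:[65/3,85/3] -> miss, prune
  N10 x:[17,56] y:[13,38] z:[27,34] -> hit [27,34], descend [2, 9]
    N2 x:[17,31] y:[13,24] z:[27,33] -> miss, prune
    N9 x:[33,56] y:[19,38] z:[91/3,34] -> hit [33,34], descend [5, 7]
      N5 x:[33,43] y:[27,36] z:[91/3,34] -> hit [33,34] leaf, test {P7(miss), P8@t=33}
      N7 x:[39,56] y:[19,38] z:[92/3,100/3] -> miss, prune

order=[0, 4, 3, 8, 10, 2, 9, 5, 7]  |boxes|=9  |leaves|=2  hit=P8

== RESULT ==
9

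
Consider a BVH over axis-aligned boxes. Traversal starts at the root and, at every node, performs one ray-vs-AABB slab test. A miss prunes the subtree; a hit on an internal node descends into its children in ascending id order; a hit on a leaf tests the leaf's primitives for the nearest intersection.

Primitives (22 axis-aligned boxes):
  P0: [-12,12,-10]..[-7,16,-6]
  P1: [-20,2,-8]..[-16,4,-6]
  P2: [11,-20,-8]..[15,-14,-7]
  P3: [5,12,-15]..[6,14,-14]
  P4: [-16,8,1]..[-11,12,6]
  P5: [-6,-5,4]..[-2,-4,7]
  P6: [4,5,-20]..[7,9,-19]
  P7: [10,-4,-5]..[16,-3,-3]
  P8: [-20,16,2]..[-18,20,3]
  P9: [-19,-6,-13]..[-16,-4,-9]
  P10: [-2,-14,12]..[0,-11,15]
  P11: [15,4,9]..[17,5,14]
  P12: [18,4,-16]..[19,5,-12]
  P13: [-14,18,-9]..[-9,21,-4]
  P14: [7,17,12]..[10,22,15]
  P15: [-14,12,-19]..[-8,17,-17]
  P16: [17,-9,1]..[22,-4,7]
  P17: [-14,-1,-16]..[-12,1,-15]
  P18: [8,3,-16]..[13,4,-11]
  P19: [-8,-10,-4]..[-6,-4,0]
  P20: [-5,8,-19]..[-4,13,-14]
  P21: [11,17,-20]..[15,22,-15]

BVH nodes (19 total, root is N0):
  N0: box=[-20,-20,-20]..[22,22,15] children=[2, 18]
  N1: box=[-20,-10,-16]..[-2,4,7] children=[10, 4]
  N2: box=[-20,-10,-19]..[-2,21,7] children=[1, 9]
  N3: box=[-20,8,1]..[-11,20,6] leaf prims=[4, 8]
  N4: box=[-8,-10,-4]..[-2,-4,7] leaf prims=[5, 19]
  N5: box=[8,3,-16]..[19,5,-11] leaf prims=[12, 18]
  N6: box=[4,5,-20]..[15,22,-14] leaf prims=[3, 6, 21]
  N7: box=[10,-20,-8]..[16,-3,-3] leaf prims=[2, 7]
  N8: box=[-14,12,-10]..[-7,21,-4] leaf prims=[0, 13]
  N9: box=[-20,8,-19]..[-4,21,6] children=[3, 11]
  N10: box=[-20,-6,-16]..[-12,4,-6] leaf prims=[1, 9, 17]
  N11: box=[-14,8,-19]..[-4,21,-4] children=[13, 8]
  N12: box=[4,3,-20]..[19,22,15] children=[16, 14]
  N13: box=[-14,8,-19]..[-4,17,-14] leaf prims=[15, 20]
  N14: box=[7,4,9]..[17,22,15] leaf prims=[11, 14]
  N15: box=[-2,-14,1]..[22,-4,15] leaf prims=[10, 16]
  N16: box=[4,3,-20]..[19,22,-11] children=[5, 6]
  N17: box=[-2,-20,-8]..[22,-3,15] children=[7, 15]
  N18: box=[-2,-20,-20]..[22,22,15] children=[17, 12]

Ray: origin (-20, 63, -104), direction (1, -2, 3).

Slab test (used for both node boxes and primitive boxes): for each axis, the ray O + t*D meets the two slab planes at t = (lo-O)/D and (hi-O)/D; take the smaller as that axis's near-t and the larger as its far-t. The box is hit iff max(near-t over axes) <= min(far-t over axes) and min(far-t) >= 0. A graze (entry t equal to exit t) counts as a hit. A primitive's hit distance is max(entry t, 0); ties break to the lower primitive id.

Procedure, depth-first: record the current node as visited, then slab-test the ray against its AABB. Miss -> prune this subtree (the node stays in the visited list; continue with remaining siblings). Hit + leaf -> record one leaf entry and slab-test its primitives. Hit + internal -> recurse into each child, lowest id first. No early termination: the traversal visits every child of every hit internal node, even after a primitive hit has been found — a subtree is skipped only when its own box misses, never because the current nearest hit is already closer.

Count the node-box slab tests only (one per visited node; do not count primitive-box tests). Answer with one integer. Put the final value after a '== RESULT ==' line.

Traverse from the root:
N0 x:[0,42] y:[41/2,83/2] z:[28,119/3] -> hit [28,119/3], descend [2, 18]
  N2 x:[0,18] y:[21,73/2] z:[85/3,37] -> miss, prune
  N18 x:[18,42] y:[41/2,83/2] z:[28,119/3] -> hit [28,119/3], descend [12, 17]
    N12 x:[24,39] y:[41/2,30] z:[28,119/3] -> hit [28,30], descend [14, 16]
      N14 x:[27,37] y:[41/2,59/2] z:[113/3,119/3] -> miss, prune
      N16 x:[24,39] y:[41/2,30] z:[28,31] -> hit [28,30], descend [5, 6]
        N5 x:[28,39] y:[29,30] z:[88/3,31] -> hit [88/3,30] leaf, test {P12(miss), P18@t=59/2}
        N6 x:[24,35] y:[41/2,29] z:[28,30] -> hit [28,29] leaf, test {P3(miss), P6(miss), P21(miss)}
    N17 x:[18,42] y:[33,83/2] z:[32,119/3] -> hit [33,119/3], descend [7, 15]
      N7 x:[30,36] y:[33,83/2] z:[32,101/3] -> hit [33,101/3] leaf, test {P2(miss), P7@t=33}
      N15 x:[18,42] y:[67/2,77/2] z:[35,119/3] -> hit [35,77/2] leaf, test {P10(miss), P16(miss)}

Summary -> nodes [0, 2, 18, 12, 14, 16, 5, 6, 17, 7, 15]; box-tests=11; leaf-entries=4; first=P18

== RESULT ==
11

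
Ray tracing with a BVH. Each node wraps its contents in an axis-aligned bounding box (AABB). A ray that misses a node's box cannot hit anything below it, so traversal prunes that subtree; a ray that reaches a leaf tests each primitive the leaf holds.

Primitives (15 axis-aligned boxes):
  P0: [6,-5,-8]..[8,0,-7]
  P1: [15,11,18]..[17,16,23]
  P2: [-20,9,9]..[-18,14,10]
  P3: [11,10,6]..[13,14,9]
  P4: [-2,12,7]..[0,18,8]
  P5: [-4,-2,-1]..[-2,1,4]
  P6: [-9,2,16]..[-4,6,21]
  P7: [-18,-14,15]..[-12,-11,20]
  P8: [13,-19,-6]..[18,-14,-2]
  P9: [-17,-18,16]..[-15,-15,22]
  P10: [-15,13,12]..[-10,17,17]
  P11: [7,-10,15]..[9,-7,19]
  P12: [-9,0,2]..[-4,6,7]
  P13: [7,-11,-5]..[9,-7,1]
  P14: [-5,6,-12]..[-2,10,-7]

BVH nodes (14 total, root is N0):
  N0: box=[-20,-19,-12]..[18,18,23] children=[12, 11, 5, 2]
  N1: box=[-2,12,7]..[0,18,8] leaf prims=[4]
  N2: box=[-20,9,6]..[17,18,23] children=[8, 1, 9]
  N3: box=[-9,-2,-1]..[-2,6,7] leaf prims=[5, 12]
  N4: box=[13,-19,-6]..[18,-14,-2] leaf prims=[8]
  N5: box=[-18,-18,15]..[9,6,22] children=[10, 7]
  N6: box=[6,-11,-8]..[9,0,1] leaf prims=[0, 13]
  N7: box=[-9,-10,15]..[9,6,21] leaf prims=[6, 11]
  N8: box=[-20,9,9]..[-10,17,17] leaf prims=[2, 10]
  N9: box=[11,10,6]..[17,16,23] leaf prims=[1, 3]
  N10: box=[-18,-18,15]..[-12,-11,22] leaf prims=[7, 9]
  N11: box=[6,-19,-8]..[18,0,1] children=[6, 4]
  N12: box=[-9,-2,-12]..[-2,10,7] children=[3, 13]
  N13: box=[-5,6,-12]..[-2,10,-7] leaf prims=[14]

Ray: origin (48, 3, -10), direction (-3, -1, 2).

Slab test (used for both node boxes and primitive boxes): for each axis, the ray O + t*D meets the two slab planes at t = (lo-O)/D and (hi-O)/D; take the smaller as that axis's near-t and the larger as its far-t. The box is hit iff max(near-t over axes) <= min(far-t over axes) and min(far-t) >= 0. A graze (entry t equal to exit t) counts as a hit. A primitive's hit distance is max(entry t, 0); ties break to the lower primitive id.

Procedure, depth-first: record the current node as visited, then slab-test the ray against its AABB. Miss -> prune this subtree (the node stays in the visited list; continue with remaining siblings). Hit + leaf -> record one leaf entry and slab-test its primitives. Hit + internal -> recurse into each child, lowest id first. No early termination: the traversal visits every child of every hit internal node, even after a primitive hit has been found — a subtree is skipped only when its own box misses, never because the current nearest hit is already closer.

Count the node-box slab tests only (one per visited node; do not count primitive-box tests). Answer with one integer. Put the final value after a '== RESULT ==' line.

Traverse from the root:
N0 x:[10,68/3] y:[-15,22] z:[-1,33/2] -> hit [10,33/2], descend [2, 5, 11, 12]
  N2 x:[31/3,68/3] y:[-15,-6] z:[8,33/2] -> miss, prune
  N5 x:[13,22] y:[-3,21] z:[25/2,16] -> hit [13,16], descend [7, 10]
    N7 x:[13,19] y:[-3,13] z:[25/2,31/2] -> hit [13,13] leaf, test {P6(miss), P11@t=13}
    N10 x:[20,22] y:[14,21] z:[25/2,16] -> miss, prune
  N11 x:[10,14] y:[3,22] z:[1,11/2] -> miss, prune
  N12 x:[50/3,19] y:[-7,5] z:[-1,17/2] -> miss, prune

7 AABB tests over nodes [0, 2, 5, 7, 10, 11, 12]; 1 leaf entered; closest P11.

== RESULT ==
7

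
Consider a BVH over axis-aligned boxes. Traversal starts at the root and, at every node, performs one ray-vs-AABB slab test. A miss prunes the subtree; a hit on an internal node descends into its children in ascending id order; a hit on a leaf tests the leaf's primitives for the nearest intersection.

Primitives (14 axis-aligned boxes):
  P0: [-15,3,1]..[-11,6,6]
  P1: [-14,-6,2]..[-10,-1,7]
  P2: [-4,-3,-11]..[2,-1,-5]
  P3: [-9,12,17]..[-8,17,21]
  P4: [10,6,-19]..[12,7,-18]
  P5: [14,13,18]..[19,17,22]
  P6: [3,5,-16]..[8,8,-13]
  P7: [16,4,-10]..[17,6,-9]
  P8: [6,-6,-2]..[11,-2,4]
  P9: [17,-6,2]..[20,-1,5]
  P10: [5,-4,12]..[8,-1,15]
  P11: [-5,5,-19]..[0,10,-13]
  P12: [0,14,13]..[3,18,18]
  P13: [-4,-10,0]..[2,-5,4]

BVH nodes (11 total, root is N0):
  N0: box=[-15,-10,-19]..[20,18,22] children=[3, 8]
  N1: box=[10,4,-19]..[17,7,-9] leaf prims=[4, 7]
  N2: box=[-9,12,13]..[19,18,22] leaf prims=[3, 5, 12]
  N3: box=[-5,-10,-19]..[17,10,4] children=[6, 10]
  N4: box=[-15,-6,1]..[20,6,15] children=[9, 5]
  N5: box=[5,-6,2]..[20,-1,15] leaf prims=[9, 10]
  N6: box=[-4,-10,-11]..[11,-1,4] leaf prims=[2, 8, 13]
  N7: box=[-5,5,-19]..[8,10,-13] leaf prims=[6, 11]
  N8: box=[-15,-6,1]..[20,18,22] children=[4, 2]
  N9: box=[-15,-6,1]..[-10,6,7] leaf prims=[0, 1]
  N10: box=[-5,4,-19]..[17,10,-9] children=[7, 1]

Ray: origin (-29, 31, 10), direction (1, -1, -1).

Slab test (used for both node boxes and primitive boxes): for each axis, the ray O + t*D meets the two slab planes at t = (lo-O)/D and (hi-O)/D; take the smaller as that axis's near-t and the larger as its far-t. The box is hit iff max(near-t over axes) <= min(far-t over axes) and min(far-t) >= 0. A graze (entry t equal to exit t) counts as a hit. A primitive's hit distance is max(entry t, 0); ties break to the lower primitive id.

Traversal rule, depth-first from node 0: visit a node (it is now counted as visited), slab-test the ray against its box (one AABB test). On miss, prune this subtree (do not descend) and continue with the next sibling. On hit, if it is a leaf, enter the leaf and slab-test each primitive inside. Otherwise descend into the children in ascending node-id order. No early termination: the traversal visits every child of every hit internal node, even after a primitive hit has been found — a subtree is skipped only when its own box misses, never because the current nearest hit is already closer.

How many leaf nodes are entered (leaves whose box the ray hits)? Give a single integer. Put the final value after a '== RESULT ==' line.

Traverse from the root:
N0 x:[14,49] y:[13,41] z:[-12,29] -> hit [14,29], descend [3, 8]
  N3 x:[24,46] y:[21,41] z:[6,29] -> hit [24,29], descend [6, 10]
    N6 x:[25,40] y:[32,41] z:[6,21] -> miss, prune
    N10 x:[24,46] y:[21,27] z:[19,29] -> hit [24,27], descend [1, 7]
      N1 x:[39,46] y:[24,27] z:[19,29] -> miss, prune
      N7 x:[24,37] y:[21,26] z:[23,29] -> hit [24,26] leaf, test {P6(miss), P11@t=24}
  N8 x:[14,49] y:[13,37] z:[-12,9] -> miss, prune

order=[0, 3, 6, 10, 1, 7, 8]  |boxes|=7  |leaves|=1  hit=P11

== RESULT ==
1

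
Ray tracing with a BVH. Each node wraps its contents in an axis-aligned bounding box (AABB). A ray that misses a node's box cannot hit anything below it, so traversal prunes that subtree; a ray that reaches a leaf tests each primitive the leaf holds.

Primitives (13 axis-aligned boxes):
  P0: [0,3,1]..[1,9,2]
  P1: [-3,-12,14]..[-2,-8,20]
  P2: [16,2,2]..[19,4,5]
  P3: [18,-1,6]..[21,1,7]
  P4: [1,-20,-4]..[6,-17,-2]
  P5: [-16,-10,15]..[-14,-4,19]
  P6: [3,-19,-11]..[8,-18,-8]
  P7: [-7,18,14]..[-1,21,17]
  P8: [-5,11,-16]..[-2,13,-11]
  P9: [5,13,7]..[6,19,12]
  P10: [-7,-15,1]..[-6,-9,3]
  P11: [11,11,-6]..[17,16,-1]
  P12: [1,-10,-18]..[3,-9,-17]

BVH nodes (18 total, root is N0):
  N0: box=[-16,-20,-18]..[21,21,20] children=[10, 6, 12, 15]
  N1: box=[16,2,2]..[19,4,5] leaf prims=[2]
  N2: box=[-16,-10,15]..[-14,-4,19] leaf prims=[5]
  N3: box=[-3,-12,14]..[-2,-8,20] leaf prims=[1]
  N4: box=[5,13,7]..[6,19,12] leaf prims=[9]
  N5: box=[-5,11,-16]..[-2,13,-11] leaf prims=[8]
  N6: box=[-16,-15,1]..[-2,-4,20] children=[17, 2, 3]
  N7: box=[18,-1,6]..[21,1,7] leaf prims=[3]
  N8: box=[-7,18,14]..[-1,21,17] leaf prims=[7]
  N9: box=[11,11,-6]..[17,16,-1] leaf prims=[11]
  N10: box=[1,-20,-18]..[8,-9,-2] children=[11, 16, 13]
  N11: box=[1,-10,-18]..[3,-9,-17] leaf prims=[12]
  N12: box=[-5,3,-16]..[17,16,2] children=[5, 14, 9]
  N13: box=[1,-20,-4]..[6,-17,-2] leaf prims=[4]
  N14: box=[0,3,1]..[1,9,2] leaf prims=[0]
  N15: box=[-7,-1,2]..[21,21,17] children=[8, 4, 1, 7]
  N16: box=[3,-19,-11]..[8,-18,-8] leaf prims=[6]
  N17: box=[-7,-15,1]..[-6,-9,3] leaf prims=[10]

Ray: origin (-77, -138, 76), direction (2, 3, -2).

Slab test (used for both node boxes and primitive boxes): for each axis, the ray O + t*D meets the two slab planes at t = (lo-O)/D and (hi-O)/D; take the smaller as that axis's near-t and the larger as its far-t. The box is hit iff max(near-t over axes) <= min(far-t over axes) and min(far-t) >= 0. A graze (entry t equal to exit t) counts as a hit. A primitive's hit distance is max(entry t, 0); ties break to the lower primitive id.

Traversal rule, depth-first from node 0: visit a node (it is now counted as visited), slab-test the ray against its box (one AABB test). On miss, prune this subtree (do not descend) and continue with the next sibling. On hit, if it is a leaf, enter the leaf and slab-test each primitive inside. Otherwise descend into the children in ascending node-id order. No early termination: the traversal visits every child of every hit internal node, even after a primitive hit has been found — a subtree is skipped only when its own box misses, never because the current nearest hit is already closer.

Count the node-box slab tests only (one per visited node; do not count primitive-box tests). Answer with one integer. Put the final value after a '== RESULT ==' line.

Trace the traversal:
N0 x:[61/2,49] y:[118/3,53] z:[28,47] -> hit [118/3,47], descend [6, 10, 12, 15]
  N6 x:[61/2,75/2] y:[41,134/3] z:[28,75/2] -> miss, prune
  N10 x:[39,85/2] y:[118/3,43] z:[39,47] -> hit [118/3,85/2], descend [11, 13, 16]
    N11 x:[39,40] y:[128/3,43] z:[93/2,47] -> miss, prune
    N13 x:[39,83/2] y:[118/3,121/3] z:[39,40] -> hit [118/3,40] leaf, test {P4@t=118/3}
    N16 x:[40,85/2] y:[119/3,40] z:[42,87/2] -> miss, prune
  N12 x:[36,47] y:[47,154/3] z:[37,46] -> miss, prune
  N15 x:[35,49] y:[137/3,53] z:[59/2,37] -> miss, prune

Summary -> nodes [0, 6, 10, 11, 13, 16, 12, 15]; box-tests=8; leaf-entries=1; first=P4

== RESULT ==
8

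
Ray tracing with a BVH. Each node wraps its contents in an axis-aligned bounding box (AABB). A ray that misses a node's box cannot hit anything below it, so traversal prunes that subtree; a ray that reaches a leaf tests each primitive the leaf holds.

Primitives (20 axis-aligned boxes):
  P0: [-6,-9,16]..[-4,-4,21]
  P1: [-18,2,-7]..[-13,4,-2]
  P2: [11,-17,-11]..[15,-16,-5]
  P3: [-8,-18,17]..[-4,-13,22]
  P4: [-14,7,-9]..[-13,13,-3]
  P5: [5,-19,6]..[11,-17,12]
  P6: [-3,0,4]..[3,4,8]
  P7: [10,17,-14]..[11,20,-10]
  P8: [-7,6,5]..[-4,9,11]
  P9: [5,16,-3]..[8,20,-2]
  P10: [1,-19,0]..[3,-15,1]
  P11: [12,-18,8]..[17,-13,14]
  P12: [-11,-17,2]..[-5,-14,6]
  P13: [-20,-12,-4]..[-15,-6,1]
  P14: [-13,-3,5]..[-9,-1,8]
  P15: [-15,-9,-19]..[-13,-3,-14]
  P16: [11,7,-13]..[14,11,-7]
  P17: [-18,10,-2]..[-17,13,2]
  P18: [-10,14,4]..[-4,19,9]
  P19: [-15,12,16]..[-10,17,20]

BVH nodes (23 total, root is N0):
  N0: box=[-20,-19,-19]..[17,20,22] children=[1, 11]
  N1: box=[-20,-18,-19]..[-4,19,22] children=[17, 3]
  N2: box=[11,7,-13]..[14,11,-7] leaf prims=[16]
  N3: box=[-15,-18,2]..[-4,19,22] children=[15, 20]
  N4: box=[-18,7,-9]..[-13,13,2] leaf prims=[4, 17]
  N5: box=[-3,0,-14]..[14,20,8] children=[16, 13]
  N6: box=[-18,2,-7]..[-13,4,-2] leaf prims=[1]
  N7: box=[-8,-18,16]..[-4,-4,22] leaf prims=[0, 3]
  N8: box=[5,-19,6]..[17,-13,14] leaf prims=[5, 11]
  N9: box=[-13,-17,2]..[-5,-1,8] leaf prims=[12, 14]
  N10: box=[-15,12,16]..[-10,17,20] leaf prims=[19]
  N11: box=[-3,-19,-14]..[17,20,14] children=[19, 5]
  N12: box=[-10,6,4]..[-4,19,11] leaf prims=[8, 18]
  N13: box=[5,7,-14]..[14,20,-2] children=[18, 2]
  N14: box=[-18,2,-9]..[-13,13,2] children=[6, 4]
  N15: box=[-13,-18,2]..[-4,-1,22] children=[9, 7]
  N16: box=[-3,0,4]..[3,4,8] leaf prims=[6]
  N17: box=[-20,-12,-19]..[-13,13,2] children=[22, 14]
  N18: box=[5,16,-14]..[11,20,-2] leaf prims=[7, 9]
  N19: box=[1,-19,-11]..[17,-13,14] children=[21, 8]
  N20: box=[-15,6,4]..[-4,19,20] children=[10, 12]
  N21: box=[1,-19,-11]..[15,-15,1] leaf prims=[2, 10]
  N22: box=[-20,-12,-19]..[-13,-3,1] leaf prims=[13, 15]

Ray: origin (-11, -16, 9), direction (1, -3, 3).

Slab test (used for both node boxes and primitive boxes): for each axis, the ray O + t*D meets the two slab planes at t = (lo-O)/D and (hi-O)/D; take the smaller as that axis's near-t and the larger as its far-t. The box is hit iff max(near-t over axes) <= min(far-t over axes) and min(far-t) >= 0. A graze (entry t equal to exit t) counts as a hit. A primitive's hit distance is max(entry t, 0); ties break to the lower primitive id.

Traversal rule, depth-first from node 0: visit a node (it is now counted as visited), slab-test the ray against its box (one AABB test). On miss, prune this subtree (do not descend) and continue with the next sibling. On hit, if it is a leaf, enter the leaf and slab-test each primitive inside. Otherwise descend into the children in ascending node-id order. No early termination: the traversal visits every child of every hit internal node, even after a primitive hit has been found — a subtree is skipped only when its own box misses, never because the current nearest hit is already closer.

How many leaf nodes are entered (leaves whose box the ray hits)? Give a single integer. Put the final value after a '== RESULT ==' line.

Traverse from the root:
N0 x:[-9,28] y:[-12,1] z:[-28/3,13/3] -> hit [-9,1], descend [1, 11]
  N1 x:[-9,7] y:[-35/3,2/3] z:[-28/3,13/3] -> hit [-9,2/3], descend [3, 17]
    N3 x:[-4,7] y:[-35/3,2/3] z:[-7/3,13/3] -> hit [-7/3,2/3], descend [15, 20]
      N15 x:[-2,7] y:[-5,2/3] z:[-7/3,13/3] -> hit [-2,2/3], descend [7, 9]
        N7 x:[3,7] y:[-4,2/3] z:[7/3,13/3] -> miss, prune
        N9 x:[-2,6] y:[-5,1/3] z:[-7/3,-1/3] -> miss, prune
      N20 x:[-4,7] y:[-35/3,-22/3] z:[-5/3,11/3] -> miss, prune
    N17 x:[-9,-2] y:[-29/3,-4/3] z:[-28/3,-7/3] -> miss, prune
  N11 x:[8,28] y:[-12,1] z:[-23/3,5/3] -> miss, prune

order=[0, 1, 3, 15, 7, 9, 20, 17, 11]  |boxes|=9  |leaves|=0  hit=miss

== RESULT ==
0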